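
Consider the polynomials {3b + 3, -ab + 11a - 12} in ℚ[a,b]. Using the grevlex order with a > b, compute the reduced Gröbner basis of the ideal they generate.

f_1 = 3b + 3, LT = b.
f_2 = -ab + 11a - 12, LT = ab.

S(f_1,f_2): lcm = ab. S = 12a - 12.
  reduce S modulo (f_1, f_2):
  remainder 12a - 12 ≠ 0; add g_3 = 12a - 12 to the basis.

The other S-polynomials (S(f_1,g_3), S(f_2,g_3)) all reduce to 0 modulo the current basis, so we have a Gröbner basis.
Inter-reduce: drop elements whose leading term is divisible by another's, tail-reduce, and make monic.

G = {a - 1, b + 1}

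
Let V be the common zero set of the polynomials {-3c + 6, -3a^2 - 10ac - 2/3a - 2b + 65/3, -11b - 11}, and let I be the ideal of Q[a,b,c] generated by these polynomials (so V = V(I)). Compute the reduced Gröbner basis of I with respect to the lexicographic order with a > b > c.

f_1 = -3c + 6, LT = c.
f_2 = -3a^2 - 10ac - 2/3a - 2b + 65/3, LT = a^2.
f_3 = -11b - 11, LT = b.

The S-polynomials (S(f_1,f_2), S(f_1,f_3), S(f_2,f_3)) all reduce to 0 modulo the current basis, so we have a Gröbner basis.

G = {a^2 + 62/9a - 71/9, b + 1, c - 2}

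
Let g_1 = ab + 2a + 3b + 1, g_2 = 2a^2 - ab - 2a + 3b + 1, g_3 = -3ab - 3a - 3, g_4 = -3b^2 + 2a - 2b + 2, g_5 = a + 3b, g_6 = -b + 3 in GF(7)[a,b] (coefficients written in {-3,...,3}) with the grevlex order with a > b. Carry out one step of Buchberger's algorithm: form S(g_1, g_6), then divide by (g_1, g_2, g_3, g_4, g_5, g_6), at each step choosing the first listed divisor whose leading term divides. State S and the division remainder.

lcm(LM(g_1), LM(g_6)) = ab.
S = (lcm/LT(g_1))·g_1 − (lcm/LT(g_6))·g_6 = -2a + 3b + 1.
Reduce S modulo (g_1, g_2, g_3, g_4, g_5, g_6) in that order:
  leading term a: subtract (-2)·g_5 from -2a + 3b + 1 → 2b + 1
  leading term b: subtract (-2)·g_6 from 2b + 1 → 0
The remainder is 0, so this S-polynomial contributes no new basis element.

S(g_1, g_6) = -2a + 3b + 1; remainder on division = 0.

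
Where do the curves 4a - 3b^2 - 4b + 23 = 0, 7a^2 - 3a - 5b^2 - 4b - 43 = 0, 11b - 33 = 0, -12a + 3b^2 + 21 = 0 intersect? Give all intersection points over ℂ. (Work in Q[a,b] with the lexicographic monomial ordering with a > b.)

Compute a lex Gröbner basis by Buchberger's algorithm.
f_1 = 4a - 3b^2 - 4b + 23, LT = a.
f_2 = 7a^2 - 3a - 5b^2 - 4b - 43, LT = a^2.
f_3 = 11b - 33, LT = b.
f_4 = -12a + 3b^2 + 21, LT = a.

The S-polynomials (S(f_1,f_2), S(f_1,f_3), S(f_1,f_4), S(f_2,f_3), S(f_2,f_4), S(f_3,f_4)) all reduce to 0 modulo the current basis, so we have a Gröbner basis.
Inter-reduce: drop elements whose leading term is divisible by another's, tail-reduce, and make monic.
Reduced Gröbner basis: {a - 4, b - 3}.

Since the basis is lex-ordered, b - 3 is univariate in b. Its roots are {3}. Back-substituting each root into the other basis elements fixes the other coordinates.
  b = 3: the earlier basis element becomes a - 4 = 0, giving a = 4 — point (4, 3).
This is the nonlinear analogue of row-reducing a linear system.

{(4, 3)}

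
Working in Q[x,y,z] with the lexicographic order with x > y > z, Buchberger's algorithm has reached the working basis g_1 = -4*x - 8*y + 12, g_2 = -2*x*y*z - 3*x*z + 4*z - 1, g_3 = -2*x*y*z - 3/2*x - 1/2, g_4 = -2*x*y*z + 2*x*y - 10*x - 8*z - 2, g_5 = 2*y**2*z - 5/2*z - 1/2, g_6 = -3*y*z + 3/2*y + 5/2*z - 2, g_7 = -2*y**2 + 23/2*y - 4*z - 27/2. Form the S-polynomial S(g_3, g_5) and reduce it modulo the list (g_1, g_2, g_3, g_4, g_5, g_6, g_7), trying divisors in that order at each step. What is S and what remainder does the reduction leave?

S(g_3, g_5) = 3/4*x*y + 5/4*x*z + 1/4*x + 1/4*y; remainder on division = -63/8*y + 14/3*z + 301/24.

lcm(LM(g_3), LM(g_5)) = x*y**2*z.
S = (lcm/LT(g_3))·g_3 − (lcm/LT(g_5))·g_5 = 3/4*x*y + 5/4*x*z + 1/4*x + 1/4*y.
Reduce S modulo (g_1, g_2, g_3, g_4, g_5, g_6, g_7) in that order:
  leading term x*y: subtract (-3/16*y)·g_1 from 3/4*x*y + 5/4*x*z + 1/4*x + 1/4*y → 5/4*x*z + 1/4*x - 3/2*y**2 + 5/2*y
  leading term x*z: subtract (-5/16*z)·g_1 from 5/4*x*z + 1/4*x - 3/2*y**2 + 5/2*y → 1/4*x - 3/2*y**2 - 5/2*y*z + 5/2*y + 15/4*z
  leading term x: subtract (-1/16)·g_1 from 1/4*x - 3/2*y**2 - 5/2*y*z + 5/2*y + 15/4*z → -3/2*y**2 - 5/2*y*z + 2*y + 15/4*z + 3/4
  leading term y**2: subtract (3/4)·g_7 from -3/2*y**2 - 5/2*y*z + 2*y + 15/4*z + 3/4 → -5/2*y*z - 53/8*y + 27/4*z + 87/8
  leading term y*z: subtract (5/6)·g_6 from -5/2*y*z - 53/8*y + 27/4*z + 87/8 → -63/8*y + 14/3*z + 301/24
  leading term y: no divisor's leading term divides it; move -63/8*y to the remainder.
  leading term z: no divisor's leading term divides it; move 14/3*z to the remainder.
  leading term 1: no divisor's leading term divides it; move 301/24 to the remainder.
The remainder -63/8*y + 14/3*z + 301/24 is nonzero, so it would be added as the next basis element.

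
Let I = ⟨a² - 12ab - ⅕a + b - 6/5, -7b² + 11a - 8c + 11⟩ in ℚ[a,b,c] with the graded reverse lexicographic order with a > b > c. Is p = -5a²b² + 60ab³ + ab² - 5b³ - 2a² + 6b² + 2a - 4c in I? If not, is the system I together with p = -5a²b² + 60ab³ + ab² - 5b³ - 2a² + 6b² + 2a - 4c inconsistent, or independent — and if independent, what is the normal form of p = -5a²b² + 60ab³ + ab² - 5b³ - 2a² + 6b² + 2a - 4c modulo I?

-5a²b² + 60ab³ + ab² - 5b³ - 2a² + 6b² + 2a - 4c is independent of I; its normal form modulo I is -24ab + 8/5a + 2b - 4c - 12/5.

First compute the reduced Gröbner basis of I by Buchberger's algorithm.
f_1 = a² - 12ab - ⅕a + b - 6/5, LT = a².
f_2 = -7b² + 11a - 8c + 11, LT = b².

The S-polynomials (S(f_1,f_2)) all reduce to 0 modulo the current basis, so we have a Gröbner basis.
Inter-reduce: drop elements whose leading term is divisible by another's, tail-reduce, and make monic.
Reduced Gröbner basis: {a² - 12ab - ⅕a + b - 6/5, b² - 11/7a + 8/7c - 11/7}.
Label its elements g_1 = a² - 12ab - ⅕a + b - 6/5, g_2 = b² - 11/7a + 8/7c - 11/7.

Reduce p = -5a²b² + 60ab³ + ab² - 5b³ - 2a² + 6b² + 2a - 4c modulo G:
  leading term a²b²: subtract (-5b²)·g_1 from -5a²b² + 60ab³ + ab² - 5b³ - 2a² + 6b² + 2a - 4c → -2a² + 2a - 4c
  leading term a²: subtract (-2)·g_1 from -2a² + 2a - 4c → -24ab + 8/5a + 2b - 4c - 12/5
  leading term ab: no divisor's leading term divides it; move -24ab to the remainder.
  leading term a: no divisor's leading term divides it; move 8/5a to the remainder.
  leading term b: no divisor's leading term divides it; move 2b to the remainder.
  leading term c: no divisor's leading term divides it; move -4c to the remainder.
  leading term 1: no divisor's leading term divides it; move -12/5 to the remainder.
  normal form = -24ab + 8/5a + 2b - 4c - 12/5.
The normal form is nonzero, so p ∉ I. Since p minus its normal form lies in I, I + (p) = I + (r) where r = -24ab + 8/5a + 2b - 4c - 12/5; decide whether this ideal is the whole ring.
Run Buchberger on G together with r (pairs among the g_i already reduce to 0 since G is a Gröbner basis):
g_1 = a² - 12ab - ⅕a + b - 6/5, LT = a².
g_2 = b² - 11/7a + 8/7c - 11/7, LT = b².
r = -24ab + 8/5a + 2b - 4c - 12/5, LT = ab.

S(g_1,r): lcm = a²b. S = -12ab² + 1/15a² - 7/60ab + b² - ⅙ac - 1/10a - 6/5b.
  reduce S modulo (g_1, g_2, r):
  remainder 569/42ac - 227959/6300a - 871/720b + 91873/2520c + 6649/4200 ≠ 0; add m_4 = 569/42ac - 227959/6300a - 871/720b + 91873/2520c + 6649/4200 to the basis.

S(g_2,r): lcm = ab². S = -11/7a² + 1/15ab + 1/12b² + 8/7ac - ⅙bc - 11/7a - 1/10b.
  reduce S modulo (g_1, g_2, r, m_4):
  remainder -⅙bc + 23027/512100a + 779/102420b - 1997/51210c - 527/56900 ≠ 0; add m_5 = -⅙bc + 23027/512100a + 779/102420b - 1997/51210c - 527/56900 to the basis.

S(g_1,m_4): lcm = a²c. S = -12abc + 227959/85350a² + 6097/68280ab - 98701/34140ac + bc - 6649/56900a - 6/5c.
  reduce S modulo (g_1, g_2, r, m_4, m_5):
  remainder 2c² - 1772202211/242820750a - 7822451/24282075b + 111121462/24282075c + 34188103/80940250 ≠ 0; add m_6 = 2c² - 1772202211/242820750a - 7822451/24282075b + 111121462/24282075c + 34188103/80940250 to the basis.

The other S-polynomials (S(g_1,g_2), S(g_2,m_4), S(r,m_4), S(g_1,m_5), S(g_2,m_5), S(r,m_5), S(m_4,m_5), S(g_1,m_6), S(g_2,m_6), S(r,m_6), S(m_4,m_6), S(m_5,m_6)) all reduce to 0 modulo the current basis, so we have a Gröbner basis.
Inter-reduce: drop elements whose leading term is divisible by another's, tail-reduce, and make monic.
Reduced Gröbner basis: {a² - a + 2c, ab - 1/15a - 1/12b + ⅙c + 1/10, b² - 11/7a + 8/7c - 11/7, ac - 227959/85350a - 6097/68280b + 91873/34140c + 6649/56900, bc - 23027/85350a - 779/17070b + 1997/8535c + 1581/28450, c² - 1772202211/485641500a - 7822451/48564150b + 55560731/24282075c + 34188103/161880500}.
The reduced Gröbner basis of I + (p) is {a² - a + 2c, ab - 1/15a - 1/12b + ⅙c + 1/10, b² - 11/7a + 8/7c - 11/7, ac - 227959/85350a - 6097/68280b + 91873/34140c + 6649/56900, bc - 23027/85350a - 779/17070b + 1997/8535c + 1581/28450, c² - 1772202211/485641500a - 7822451/48564150b + 55560731/24282075c + 34188103/161880500} ≠ {1}, a proper ideal, so the enlarged system stays consistent: p is independent of I, with normal form -24ab + 8/5a + 2b - 4c - 12/5.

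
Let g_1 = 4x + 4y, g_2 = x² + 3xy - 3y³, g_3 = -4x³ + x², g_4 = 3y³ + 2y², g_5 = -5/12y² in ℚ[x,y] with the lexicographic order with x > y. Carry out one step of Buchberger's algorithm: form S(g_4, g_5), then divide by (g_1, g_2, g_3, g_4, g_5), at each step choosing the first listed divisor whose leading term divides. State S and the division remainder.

lcm(LM(g_4), LM(g_5)) = y³.
S = (lcm/LT(g_4))·g_4 − (lcm/LT(g_5))·g_5 = ⅔y².
Reduce S modulo (g_1, g_2, g_3, g_4, g_5) in that order:
  leading term y²: subtract (-8/5)·g_5 from ⅔y² → 0
The remainder is 0, so this S-polynomial contributes no new basis element.

S(g_4, g_5) = ⅔y²; remainder on division = 0.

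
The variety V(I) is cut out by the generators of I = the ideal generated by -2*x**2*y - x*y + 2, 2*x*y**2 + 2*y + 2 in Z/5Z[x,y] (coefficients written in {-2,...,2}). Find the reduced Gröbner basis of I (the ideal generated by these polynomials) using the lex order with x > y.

f_1 = -2*x**2*y - x*y + 2, LT = x**2*y.
f_2 = 2*x*y**2 + 2*y + 2, LT = x*y**2.

S(f_1,f_2): lcm = x**2*y**2. S = -2*x*y**2 - x*y - x - y.
  leading term x*y**2: subtract (-1)·f_2 from -2*x*y**2 - x*y - x - y → -x*y - x + y + 2
  leading term x*y: no divisor's leading term divides it; move -x*y to the remainder.
  leading term x: no divisor's leading term divides it; move -x to the remainder.
  leading term y: no divisor's leading term divides it; move y to the remainder.
  leading term 1: no divisor's leading term divides it; move 2 to the remainder.
  remainder -x*y - x + y + 2 ≠ 0; add g_3 = -x*y - x + y + 2 to the basis.

S(f_1,g_3): lcm = x**2*y. S = -x**2 - x*y + 2*x - 1.
  leading term x**2: no divisor's leading term divides it; move -x**2 to the remainder.
  leading term x*y: subtract (1)·g_3 from -x*y + 2*x - 1 → -2*x - y + 2
  leading term x: no divisor's leading term divides it; move -2*x to the remainder.
  leading term y: no divisor's leading term divides it; move -y to the remainder.
  leading term 1: no divisor's leading term divides it; move 2 to the remainder.
  remainder -x**2 - 2*x - y + 2 ≠ 0; add g_4 = -x**2 - 2*x - y + 2 to the basis.

S(f_2,g_3): lcm = x*y**2. S = -x*y + y**2 - 2*y + 1.
  leading term x*y: subtract (1)·g_3 from -x*y + y**2 - 2*y + 1 → x + y**2 + 2*y - 1
  leading term x: no divisor's leading term divides it; move x to the remainder.
  leading term y**2: no divisor's leading term divides it; move y**2 to the remainder.
  leading term y: no divisor's leading term divides it; move 2*y to the remainder.
  leading term 1: no divisor's leading term divides it; move -1 to the remainder.
  remainder x + y**2 + 2*y - 1 ≠ 0; add g_5 = x + y**2 + 2*y - 1 to the basis.

S(f_1,g_4): lcm = x**2*y. S = x*y - y**2 + 2*y - 1.
  leading term x*y: subtract (-1)·g_3 from x*y - y**2 + 2*y - 1 → -x - y**2 - 2*y + 1
  leading term x: subtract (-1)·g_5 from -x - y**2 - 2*y + 1 → 0
  remainder 0.

S(f_2,g_4): lcm = x**2*y**2. S = -2*x*y**2 + x*y + x - y**3 + 2*y**2.
  leading term x*y**2: subtract (-1)·f_2 from -2*x*y**2 + x*y + x - y**3 + 2*y**2 → x*y + x - y**3 + 2*y**2 + 2*y + 2
  leading term x*y: subtract (-1)·g_3 from x*y + x - y**3 + 2*y**2 + 2*y + 2 → -y**3 + 2*y**2 - 2*y - 1
  leading term y**3: no divisor's leading term divides it; move -y**3 to the remainder.
  leading term y**2: no divisor's leading term divides it; move 2*y**2 to the remainder.
  leading term y: no divisor's leading term divides it; move -2*y to the remainder.
  leading term 1: no divisor's leading term divides it; move -1 to the remainder.
  remainder -y**3 + 2*y**2 - 2*y - 1 ≠ 0; add g_6 = -y**3 + 2*y**2 - 2*y - 1 to the basis.

S(g_3,g_4): lcm = x**2*y. S = x**2 + 2*x*y - 2*x - y**2 + 2*y.
  leading term x**2: subtract (-1)·g_4 from x**2 + 2*x*y - 2*x - y**2 + 2*y → 2*x*y + x - y**2 + y + 2
  leading term x*y: subtract (-2)·g_3 from 2*x*y + x - y**2 + y + 2 → -x - y**2 - 2*y + 1
  leading term x: subtract (-1)·g_5 from -x - y**2 - 2*y + 1 → 0
  remainder 0.

S(f_1,g_5): lcm = x**2*y. S = -x*y**3 - 2*x*y**2 - x*y - 1.
  leading term x*y**3: subtract (2*y)·f_2 from -x*y**3 - 2*x*y**2 - x*y - 1 → -2*x*y**2 - x*y + y**2 + y - 1
  leading term x*y**2: subtract (-1)·f_2 from -2*x*y**2 - x*y + y**2 + y - 1 → -x*y + y**2 - 2*y + 1
  leading term x*y: subtract (1)·g_3 from -x*y + y**2 - 2*y + 1 → x + y**2 + 2*y - 1
  leading term x: subtract (1)·g_5 from x + y**2 + 2*y - 1 → 0
  remainder 0.

S(f_2,g_5): lcm = x*y**2. S = -y**4 - 2*y**3 + y**2 + y + 1.
  leading term y**4: subtract (y)·g_6 from -y**4 - 2*y**3 + y**2 + y + 1 → y**3 - 2*y**2 + 2*y + 1
  leading term y**3: subtract (-1)·g_6 from y**3 - 2*y**2 + 2*y + 1 → 0
  remainder 0.

S(g_3,g_5): lcm = x*y. S = x - y**3 - 2*y**2 - 2.
  leading term x: subtract (1)·g_5 from x - y**3 - 2*y**2 - 2 → -y**3 + 2*y**2 - 2*y - 1
  leading term y**3: subtract (1)·g_6 from -y**3 + 2*y**2 - 2*y - 1 → 0
  remainder 0.

S(g_4,g_5): lcm = x**2. S = -x*y**2 - 2*x*y - 2*x + y - 2.
  leading term x*y**2: subtract (2)·f_2 from -x*y**2 - 2*x*y - 2*x + y - 2 → -2*x*y - 2*x + 2*y - 1
  leading term x*y: subtract (2)·g_3 from -2*x*y - 2*x + 2*y - 1 → 0
  remainder 0.

S(f_1,g_6): lcm = x**2*y**3. S = 2*x**2*y**2 - 2*x**2*y - x**2 - 2*x*y**3 - y**2.
  leading term x**2*y**2: subtract (-y)·f_1 from 2*x**2*y**2 - 2*x**2*y - x**2 - 2*x*y**3 - y**2 → -2*x**2*y - x**2 - 2*x*y**3 - x*y**2 - y**2 + 2*y
  leading term x**2*y: subtract (1)·f_1 from -2*x**2*y - x**2 - 2*x*y**3 - x*y**2 - y**2 + 2*y → -x**2 - 2*x*y**3 - x*y**2 + x*y - y**2 + 2*y - 2
  leading term x**2: subtract (1)·g_4 from -x**2 - 2*x*y**3 - x*y**2 + x*y - y**2 + 2*y - 2 → -2*x*y**3 - x*y**2 + x*y + 2*x - y**2 - 2*y + 1
  leading term x*y**3: subtract (-y)·f_2 from -2*x*y**3 - x*y**2 + x*y + 2*x - y**2 - 2*y + 1 → -x*y**2 + x*y + 2*x + y**2 + 1
  leading term x*y**2: subtract (2)·f_2 from -x*y**2 + x*y + 2*x + y**2 + 1 → x*y + 2*x + y**2 + y + 2
  leading term x*y: subtract (-1)·g_3 from x*y + 2*x + y**2 + y + 2 → x + y**2 + 2*y - 1
  leading term x: subtract (1)·g_5 from x + y**2 + 2*y - 1 → 0
  remainder 0.

S(f_2,g_6): lcm = x*y**3. S = 2*x*y**2 - 2*x*y - x + y**2 + y.
  leading term x*y**2: subtract (1)·f_2 from 2*x*y**2 - 2*x*y - x + y**2 + y → -2*x*y - x + y**2 - y - 2
  leading term x*y: subtract (2)·g_3 from -2*x*y - x + y**2 - y - 2 → x + y**2 + 2*y - 1
  leading term x: subtract (1)·g_5 from x + y**2 + 2*y - 1 → 0
  remainder 0.

S(g_3,g_6): lcm = x*y**3. S = -2*x*y**2 - 2*x*y - x - y**3 - 2*y**2.
  leading term x*y**2: subtract (-1)·f_2 from -2*x*y**2 - 2*x*y - x - y**3 - 2*y**2 → -2*x*y - x - y**3 - 2*y**2 + 2*y + 2
  leading term x*y: subtract (2)·g_3 from -2*x*y - x - y**3 - 2*y**2 + 2*y + 2 → x - y**3 - 2*y**2 - 2
  leading term x: subtract (1)·g_5 from x - y**3 - 2*y**2 - 2 → -y**3 + 2*y**2 - 2*y - 1
  leading term y**3: subtract (1)·g_6 from -y**3 + 2*y**2 - 2*y - 1 → 0
  remainder 0.

S(g_4,g_6): leading monomials are coprime, so the S-polynomial reduces to 0 (Buchberger's first criterion).
S(g_5,g_6): leading monomials are coprime, so the S-polynomial reduces to 0 (Buchberger's first criterion).
Every S-polynomial of the final basis reduces to 0, so we have a Gröbner basis.
Inter-reduce: drop elements whose leading term is divisible by another's, tail-reduce, and make monic.

G = {x + y**2 + 2*y - 1, y**3 - 2*y**2 + 2*y + 1}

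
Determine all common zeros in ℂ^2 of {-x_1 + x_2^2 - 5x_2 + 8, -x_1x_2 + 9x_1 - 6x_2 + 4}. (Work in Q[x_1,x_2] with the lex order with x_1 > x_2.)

Compute a lex Gröbner basis by Buchberger's algorithm.
f_1 = -x_1 + x_2^2 - 5x_2 + 8, LT = x_1.
f_2 = -x_1x_2 + 9x_1 - 6x_2 + 4, LT = x_1x_2.

S(f_1,f_2): lcm = x_1x_2. S = 9x_1 - x_2^3 + 5x_2^2 - 14x_2 + 4.
  leading term x_1: subtract (-9)·f_1 from 9x_1 - x_2^3 + 5x_2^2 - 14x_2 + 4 → -x_2^3 + 14x_2^2 - 59x_2 + 76
  leading term x_2^3: no divisor's leading term divides it; move -x_2^3 to the remainder.
  leading term x_2^2: no divisor's leading term divides it; move 14x_2^2 to the remainder.
  leading term x_2: no divisor's leading term divides it; move -59x_2 to the remainder.
  leading term 1: no divisor's leading term divides it; move 76 to the remainder.
  remainder -x_2^3 + 14x_2^2 - 59x_2 + 76 ≠ 0; add h_3 = -x_2^3 + 14x_2^2 - 59x_2 + 76 to the basis.

S(f_1,h_3): leading monomials are coprime, so the S-polynomial reduces to 0 (Buchberger's first criterion).
S(f_2,h_3): lcm = x_1x_2^3. S = 5x_1x_2^2 - 59x_1x_2 + 76x_1 + 6x_2^3 - 4x_2^2.
  leading term x_1x_2^2: subtract (-5x_2^2)·f_1 from 5x_1x_2^2 - 59x_1x_2 + 76x_1 + 6x_2^3 - 4x_2^2 → -59x_1x_2 + 76x_1 + 5x_2^4 - 19x_2^3 + 36x_2^2
  leading term x_1x_2: subtract (59x_2)·f_1 from -59x_1x_2 + 76x_1 + 5x_2^4 - 19x_2^3 + 36x_2^2 → 76x_1 + 5x_2^4 - 78x_2^3 + 331x_2^2 - 472x_2
  leading term x_1: subtract (-76)·f_1 from 76x_1 + 5x_2^4 - 78x_2^3 + 331x_2^2 - 472x_2 → 5x_2^4 - 78x_2^3 + 407x_2^2 - 852x_2 + 608
  leading term x_2^4: subtract (-5x_2)·h_3 from 5x_2^4 - 78x_2^3 + 407x_2^2 - 852x_2 + 608 → -8x_2^3 + 112x_2^2 - 472x_2 + 608
  leading term x_2^3: subtract (8)·h_3 from -8x_2^3 + 112x_2^2 - 472x_2 + 608 → 0
  remainder 0.

Every S-polynomial of the final basis reduces to 0, so we have a Gröbner basis.
Inter-reduce: drop elements whose leading term is divisible by another's, tail-reduce, and make monic.
Reduced Gröbner basis: {x_1 - x_2^2 + 5x_2 - 8, x_2^3 - 14x_2^2 + 59x_2 - 76}.

A lex Gröbner basis eliminates variables successively. Here x_2^3 - 14x_2^2 + 59x_2 - 76 depends only on x_2, with roots {4, sqrt(6) + 5, 5 - sqrt(6)}; lifting each root through the earlier basis elements recovers the full solutions.
  x_2 = 4: the earlier basis element becomes x_1 - 4 = 0, giving x_1 = 4 — point (4, 4).
  x_2 = sqrt(6) + 5: the earlier basis element becomes x_1 - 14 - 5*sqrt(6) = 0, giving x_1 = 5*sqrt(6) + 14 — point (5*sqrt(6) + 14, sqrt(6) + 5).
  x_2 = 5 - sqrt(6): the earlier basis element becomes x_1 - 14 + 5*sqrt(6) = 0, giving x_1 = 14 - 5*sqrt(6) — point (14 - 5*sqrt(6), 5 - sqrt(6)).

{(4, 4), (5*sqrt(6) + 14, sqrt(6) + 5), (14 - 5*sqrt(6), 5 - sqrt(6))}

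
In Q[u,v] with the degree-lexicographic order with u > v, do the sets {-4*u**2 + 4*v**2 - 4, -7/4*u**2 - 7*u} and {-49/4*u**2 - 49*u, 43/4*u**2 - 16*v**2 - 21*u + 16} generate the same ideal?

Yes, the ideals are equal.

Equality of ideals is decidable: compute both reduced Gröbner bases (unique for the ordering) and check whether they agree.
Buchberger on the first generating set:
f_1 = -4*u**2 + 4*v**2 - 4, LT = u**2.
f_2 = -7/4*u**2 - 7*u, LT = u**2.

S(f_1,f_2): lcm = u**2. S = -v**2 - 4*u + 1.
  leading term v**2: no divisor's leading term divides it; move -v**2 to the remainder.
  leading term u: no divisor's leading term divides it; move -4*u to the remainder.
  leading term 1: no divisor's leading term divides it; move 1 to the remainder.
  remainder -v**2 - 4*u + 1 ≠ 0; add g_3 = -v**2 - 4*u + 1 to the basis.

The other S-polynomials (S(f_1,g_3), S(f_2,g_3)) all reduce to 0 modulo the current basis, so we have a Gröbner basis.
Inter-reduce: drop elements whose leading term is divisible by another's, tail-reduce, and make monic.
Reduced Gröbner basis: {u**2 + 4*u, v**2 + 4*u - 1}.

Buchberger on the second generating set:
h_1 = -49/4*u**2 - 49*u, LT = u**2.
h_2 = 43/4*u**2 - 16*v**2 - 21*u + 16, LT = u**2.

S(h_1,h_2): lcm = u**2. S = 64/43*v**2 + 256/43*u - 64/43.
  leading term v**2: no divisor's leading term divides it; move 64/43*v**2 to the remainder.
  leading term u: no divisor's leading term divides it; move 256/43*u to the remainder.
  leading term 1: no divisor's leading term divides it; move -64/43 to the remainder.
  remainder 64/43*v**2 + 256/43*u - 64/43 ≠ 0; add k_3 = 64/43*v**2 + 256/43*u - 64/43 to the basis.

The other S-polynomials (S(h_1,k_3), S(h_2,k_3)) all reduce to 0 modulo the current basis, so we have a Gröbner basis.
Inter-reduce: drop elements whose leading term is divisible by another's, tail-reduce, and make monic.
Reduced Gröbner basis: {u**2 + 4*u, v**2 + 4*u - 1}.

The two bases agree; hence the ideals are identical.
The choice of monomial ordering does not affect the verdict — as long as both bases are computed under the same ordering, their equality decides ideal equality.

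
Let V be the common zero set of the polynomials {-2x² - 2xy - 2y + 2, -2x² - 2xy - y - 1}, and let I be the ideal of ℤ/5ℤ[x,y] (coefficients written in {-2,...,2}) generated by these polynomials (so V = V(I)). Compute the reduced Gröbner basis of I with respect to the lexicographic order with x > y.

Buchberger's algorithm terminates because the ascending chain of leading-term ideals stabilizes.

f_1 = -2x² - 2xy - 2y + 2, LT = x².
f_2 = -2x² - 2xy - y - 1, LT = x².

S(f_1,f_2): lcm = x². S = -2y + 1.
  leading term y: no divisor's leading term divides it; move -2y to the remainder.
  leading term 1: no divisor's leading term divides it; move 1 to the remainder.
  remainder -2y + 1 ≠ 0; add g_3 = -2y + 1 to the basis.

The other S-polynomials (S(f_1,g_3), S(f_2,g_3)) all reduce to 0 modulo the current basis, so we have a Gröbner basis.
Inter-reduce: drop elements whose leading term is divisible by another's, tail-reduce, and make monic.

G = {x² - 2x + 2, y + 2}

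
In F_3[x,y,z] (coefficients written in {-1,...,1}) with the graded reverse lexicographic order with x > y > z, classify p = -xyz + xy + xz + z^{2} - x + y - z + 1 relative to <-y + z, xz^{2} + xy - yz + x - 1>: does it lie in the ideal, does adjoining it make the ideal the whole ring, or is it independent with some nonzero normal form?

-xyz + xy + xz + z^{2} - x + y - z + 1 lies in I (it reduces to 0).

First compute the reduced Gröbner basis of I by Buchberger's algorithm.
f_1 = -y + z, LT = y.
f_2 = xz^{2} + xy - yz + x - 1, LT = xz^{2}.

S(f_1,f_2): leading monomials are coprime, so the S-polynomial reduces to 0 (Buchberger's first criterion).
Every S-polynomial of the final basis reduces to 0, so we have a Gröbner basis.
Inter-reduce: drop elements whose leading term is divisible by another's, tail-reduce, and make monic.
Reduced Gröbner basis: {xz^{2} + xz - z^{2} + x - 1, y - z}.
Label its elements g_1 = xz^{2} + xz - z^{2} + x - 1, g_2 = y - z.

Reduce p = -xyz + xy + xz + z^{2} - x + y - z + 1 modulo G:
  leading term xyz: subtract (-xz)·g_2 from -xyz + xy + xz + z^{2} - x + y - z + 1 → -xz^{2} + xy + xz + z^{2} - x + y - z + 1
  leading term xz^{2}: subtract (-1)·g_1 from -xz^{2} + xy + xz + z^{2} - x + y - z + 1 → xy - xz + y - z
  leading term xy: subtract (x)·g_2 from xy - xz + y - z → y - z
  leading term y: subtract (1)·g_2 from y - z → 0
  normal form = 0.
Since the normal form is 0, p ∈ I.

Ideal membership is decidable via reduction modulo a Gröbner basis.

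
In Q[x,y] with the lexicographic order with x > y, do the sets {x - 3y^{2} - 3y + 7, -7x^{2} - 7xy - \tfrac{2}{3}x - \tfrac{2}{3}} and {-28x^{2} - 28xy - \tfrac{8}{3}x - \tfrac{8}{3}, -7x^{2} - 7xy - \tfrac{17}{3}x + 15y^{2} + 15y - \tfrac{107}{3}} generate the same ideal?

For a fixed monomial order, each ideal has a unique reduced Gröbner basis; comparing bases decides equality.
Buchberger on the first generating set:
f_1 = x - 3y^{2} - 3y + 7, LT = x.
f_2 = -7x^{2} - 7xy - \tfrac{2}{3}x - \tfrac{2}{3}, LT = x^{2}.

S(f_1,f_2): lcm = x^{2}. S = -3xy^{2} - 4xy + \tfrac{145}{21}x - \tfrac{2}{21}.
  leading term xy^{2}: subtract (-3y^{2})·f_1 from -3xy^{2} - 4xy + \tfrac{145}{21}x - \tfrac{2}{21} → -4xy + \tfrac{145}{21}x - 9y^{4} - 9y^{3} + 21y^{2} - \tfrac{2}{21}
  leading term xy: subtract (-4y)·f_1 from -4xy + \tfrac{145}{21}x - 9y^{4} - 9y^{3} + 21y^{2} - \tfrac{2}{21} → \tfrac{145}{21}x - 9y^{4} - 21y^{3} + 9y^{2} + 28y - \tfrac{2}{21}
  leading term x: subtract (\tfrac{145}{21})·f_1 from \tfrac{145}{21}x - 9y^{4} - 21y^{3} + 9y^{2} + 28y - \tfrac{2}{21} → -9y^{4} - 21y^{3} + \tfrac{208}{7}y^{2} + \tfrac{341}{7}y - \tfrac{339}{7}
  leading term y^{4}: no divisor's leading term divides it; move -9y^{4} to the remainder.
  leading term y^{3}: no divisor's leading term divides it; move -21y^{3} to the remainder.
  leading term y^{2}: no divisor's leading term divides it; move \tfrac{208}{7}y^{2} to the remainder.
  leading term y: no divisor's leading term divides it; move \tfrac{341}{7}y to the remainder.
  leading term 1: no divisor's leading term divides it; move -\tfrac{339}{7} to the remainder.
  remainder -9y^{4} - 21y^{3} + \tfrac{208}{7}y^{2} + \tfrac{341}{7}y - \tfrac{339}{7} ≠ 0; add g_3 = -9y^{4} - 21y^{3} + \tfrac{208}{7}y^{2} + \tfrac{341}{7}y - \tfrac{339}{7} to the basis.

The other S-polynomials (S(f_1,g_3), S(f_2,g_3)) all reduce to 0 modulo the current basis, so we have a Gröbner basis.
Inter-reduce: drop elements whose leading term is divisible by another's, tail-reduce, and make monic.
Reduced Gröbner basis: {x - 3y^{2} - 3y + 7, y^{4} + \tfrac{7}{3}y^{3} - \tfrac{208}{63}y^{2} - \tfrac{341}{63}y + \tfrac{113}{21}}.

Buchberger on the second generating set:
h_1 = -28x^{2} - 28xy - \tfrac{8}{3}x - \tfrac{8}{3}, LT = x^{2}.
h_2 = -7x^{2} - 7xy - \tfrac{17}{3}x + 15y^{2} + 15y - \tfrac{107}{3}, LT = x^{2}.

S(h_1,h_2): lcm = x^{2}. S = -\tfrac{5}{7}x + \tfrac{15}{7}y^{2} + \tfrac{15}{7}y - 5.
  leading term x: no divisor's leading term divides it; move -\tfrac{5}{7}x to the remainder.
  leading term y^{2}: no divisor's leading term divides it; move \tfrac{15}{7}y^{2} to the remainder.
  leading term y: no divisor's leading term divides it; move \tfrac{15}{7}y to the remainder.
  leading term 1: no divisor's leading term divides it; move -5 to the remainder.
  remainder -\tfrac{5}{7}x + \tfrac{15}{7}y^{2} + \tfrac{15}{7}y - 5 ≠ 0; add k_3 = -\tfrac{5}{7}x + \tfrac{15}{7}y^{2} + \tfrac{15}{7}y - 5 to the basis.

S(h_1,k_3): lcm = x^{2}. S = 3xy^{2} + 4xy - \tfrac{145}{21}x + \tfrac{2}{21}.
  leading term xy^{2}: subtract (-\tfrac{21}{5}y^{2})·k_3 from 3xy^{2} + 4xy - \tfrac{145}{21}x + \tfrac{2}{21} → 4xy - \tfrac{145}{21}x + 9y^{4} + 9y^{3} - 21y^{2} + \tfrac{2}{21}
  leading term xy: subtract (-\tfrac{28}{5}y)·k_3 from 4xy - \tfrac{145}{21}x + 9y^{4} + 9y^{3} - 21y^{2} + \tfrac{2}{21} → -\tfrac{145}{21}x + 9y^{4} + 21y^{3} - 9y^{2} - 28y + \tfrac{2}{21}
  leading term x: subtract (\tfrac{29}{3})·k_3 from -\tfrac{145}{21}x + 9y^{4} + 21y^{3} - 9y^{2} - 28y + \tfrac{2}{21} → 9y^{4} + 21y^{3} - \tfrac{208}{7}y^{2} - \tfrac{341}{7}y + \tfrac{339}{7}
  leading term y^{4}: no divisor's leading term divides it; move 9y^{4} to the remainder.
  leading term y^{3}: no divisor's leading term divides it; move 21y^{3} to the remainder.
  leading term y^{2}: no divisor's leading term divides it; move -\tfrac{208}{7}y^{2} to the remainder.
  leading term y: no divisor's leading term divides it; move -\tfrac{341}{7}y to the remainder.
  leading term 1: no divisor's leading term divides it; move \tfrac{339}{7} to the remainder.
  remainder 9y^{4} + 21y^{3} - \tfrac{208}{7}y^{2} - \tfrac{341}{7}y + \tfrac{339}{7} ≠ 0; add k_4 = 9y^{4} + 21y^{3} - \tfrac{208}{7}y^{2} - \tfrac{341}{7}y + \tfrac{339}{7} to the basis.

The other S-polynomials (S(h_2,k_3), S(h_1,k_4), S(h_2,k_4), S(k_3,k_4)) all reduce to 0 modulo the current basis, so we have a Gröbner basis.
Inter-reduce: drop elements whose leading term is divisible by another's, tail-reduce, and make monic.
Reduced Gröbner basis: {x - 3y^{2} - 3y + 7, y^{4} + \tfrac{7}{3}y^{3} - \tfrac{208}{63}y^{2} - \tfrac{341}{63}y + \tfrac{113}{21}}.

The two bases agree; hence the ideals are identical.

Yes, the ideals are equal.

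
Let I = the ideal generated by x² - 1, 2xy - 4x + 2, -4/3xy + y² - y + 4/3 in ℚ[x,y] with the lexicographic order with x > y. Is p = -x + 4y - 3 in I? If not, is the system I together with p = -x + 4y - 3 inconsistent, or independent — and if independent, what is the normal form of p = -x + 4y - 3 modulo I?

First compute the reduced Gröbner basis of I by Buchberger's algorithm.
f_1 = x² - 1, LT = x².
f_2 = 2xy - 4x + 2, LT = xy.
f_3 = -4/3xy + y² - y + 4/3, LT = xy.

S(f_1,f_2): lcm = x²y. S = 2x² - x - y.
  reduce S modulo (f_1, f_2, f_3):
  remainder -x - y + 2 ≠ 0; add h_4 = -x - y + 2 to the basis.

S(f_1,f_3): lcm = x²y. S = ¾xy² - ¾xy + x - y.
  reduce S modulo (f_1, f_2, f_3, h_4):
  remainder -17/4y + 17/4 ≠ 0; add h_5 = -17/4y + 17/4 to the basis.

The other S-polynomials (S(f_2,f_3), S(f_1,h_4), S(f_2,h_4), S(f_3,h_4), S(f_1,h_5), S(f_2,h_5), S(f_3,h_5), S(h_4,h_5)) all reduce to 0 modulo the current basis, so we have a Gröbner basis.
Inter-reduce: drop elements whose leading term is divisible by another's, tail-reduce, and make monic.
Reduced Gröbner basis: {x - 1, y - 1}.
Label its elements g_1 = x - 1, g_2 = y - 1.

Reduce p = -x + 4y - 3 modulo G:
  leading term x: subtract (-1)·g_1 from -x + 4y - 3 → 4y - 4
  leading term y: subtract (4)·g_2 from 4y - 4 → 0
  normal form = 0.
Since the normal form is 0, p ∈ I.

-x + 4y - 3 lies in I (it reduces to 0).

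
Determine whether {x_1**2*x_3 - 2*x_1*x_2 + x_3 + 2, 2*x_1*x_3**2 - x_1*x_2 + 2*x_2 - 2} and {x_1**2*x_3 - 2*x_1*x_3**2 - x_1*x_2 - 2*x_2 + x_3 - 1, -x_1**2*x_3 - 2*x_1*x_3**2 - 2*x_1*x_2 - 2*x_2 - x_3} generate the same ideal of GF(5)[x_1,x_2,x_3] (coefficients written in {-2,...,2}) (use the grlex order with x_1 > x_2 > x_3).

Yes, the ideals are equal.

Two ideals are equal iff their reduced Gröbner bases coincide (the reduced basis is unique for a fixed ordering).
Buchberger on the first generating set:
f_1 = x_1**2*x_3 - 2*x_1*x_2 + x_3 + 2, LT = x_1**2*x_3.
f_2 = 2*x_1*x_3**2 - x_1*x_2 + 2*x_2 - 2, LT = x_1*x_3**2.

S(f_1,f_2): lcm = x_1**2*x_3**2. S = -2*x_1**2*x_2 - 2*x_1*x_2*x_3 - x_1*x_2 + x_3**2 + x_1 + 2*x_3.
  reduce S modulo (f_1, f_2):
  remainder -2*x_1**2*x_2 - 2*x_1*x_2*x_3 - x_1*x_2 + x_3**2 + x_1 + 2*x_3 ≠ 0; add g_3 = -2*x_1**2*x_2 - 2*x_1*x_2*x_3 - x_1*x_2 + x_3**2 + x_1 + 2*x_3 to the basis.

S(f_1,g_3): lcm = x_1**2*x_2*x_3. S = -x_1*x_2*x_3**2 - 2*x_1*x_2**2 + 2*x_1*x_2*x_3 - 2*x_3**3 - 2*x_1*x_3 + x_2*x_3 + x_3**2 + 2*x_2.
  reduce S modulo (f_1, f_2, g_3):
  remainder 2*x_1*x_2*x_3 - 2*x_3**3 - 2*x_1*x_3 + x_2**2 + x_2*x_3 + x_3**2 + x_2 ≠ 0; add g_4 = 2*x_1*x_2*x_3 - 2*x_3**3 - 2*x_1*x_3 + x_2**2 + x_2*x_3 + x_3**2 + x_2 to the basis.

S(f_2,g_3): lcm = x_1**2*x_2*x_3**2. S = -x_1*x_2*x_3**3 + 2*x_1**2*x_2**2 + 2*x_1*x_2*x_3**2 - 2*x_3**4 + x_1*x_2**2 - 2*x_1*x_3**2 + x_3**3 - x_1*x_2.
  reduce S modulo (f_1, f_2, g_3, g_4):
  remainder -2*x_3**4 + x_1*x_2**2 + x_2**2*x_3 + x_2*x_3**2 + x_3**3 - x_1*x_2 - 2*x_2**2 + x_2*x_3 - x_2 - 2 ≠ 0; add g_5 = -2*x_3**4 + x_1*x_2**2 + x_2**2*x_3 + x_2*x_3**2 + x_3**3 - x_1*x_2 - 2*x_2**2 + x_2*x_3 - x_2 - 2 to the basis.

The other S-polynomials (S(f_1,g_4), S(f_2,g_4), S(g_3,g_4), S(f_1,g_5), S(f_2,g_5), S(g_3,g_5), S(g_4,g_5)) all reduce to 0 modulo the current basis, so we have a Gröbner basis.
Inter-reduce: drop elements whose leading term is divisible by another's, tail-reduce, and make monic.
Reduced Gröbner basis: {x_3**4 + 2*x_1*x_2**2 + 2*x_2**2*x_3 + 2*x_2*x_3**2 + 2*x_3**3 - 2*x_1*x_2 + x_2**2 + 2*x_2*x_3 - 2*x_2 + 1, x_1**2*x_2 + x_3**3 - 2*x_1*x_2 + x_1*x_3 + 2*x_2**2 + 2*x_2*x_3 - x_3**2 + 2*x_1 + 2*x_2 - x_3, x_1**2*x_3 - 2*x_1*x_2 + x_3 + 2, x_1*x_2*x_3 - x_3**3 - x_1*x_3 - 2*x_2**2 - 2*x_2*x_3 - 2*x_3**2 - 2*x_2, x_1*x_3**2 + 2*x_1*x_2 + x_2 - 1}.

Buchberger on the second generating set:
h_1 = x_1**2*x_3 - 2*x_1*x_3**2 - x_1*x_2 - 2*x_2 + x_3 - 1, LT = x_1**2*x_3.
h_2 = -x_1**2*x_3 - 2*x_1*x_3**2 - 2*x_1*x_2 - 2*x_2 - x_3, LT = x_1**2*x_3.

S(h_1,h_2): lcm = x_1**2*x_3. S = x_1*x_3**2 + 2*x_1*x_2 + x_2 - 1.
  reduce S modulo (h_1, h_2):
  remainder x_1*x_3**2 + 2*x_1*x_2 + x_2 - 1 ≠ 0; add k_3 = x_1*x_3**2 + 2*x_1*x_2 + x_2 - 1 to the basis.

S(h_1,k_3): lcm = x_1**2*x_3**2. S = -2*x_1*x_3**3 - 2*x_1**2*x_2 - x_1*x_2*x_3 - x_1*x_2 - 2*x_2*x_3 + x_3**2 + x_1 - x_3.
  reduce S modulo (h_1, h_2, k_3):
  remainder -2*x_1**2*x_2 - 2*x_1*x_2*x_3 - x_1*x_2 + x_3**2 + x_1 + 2*x_3 ≠ 0; add k_4 = -2*x_1**2*x_2 - 2*x_1*x_2*x_3 - x_1*x_2 + x_3**2 + x_1 + 2*x_3 to the basis.

S(h_1,k_4): lcm = x_1**2*x_2*x_3. S = 2*x_1*x_2*x_3**2 - x_1*x_2**2 + 2*x_1*x_2*x_3 - 2*x_3**3 - 2*x_1*x_3 - 2*x_2**2 + x_2*x_3 + x_3**2 - x_2.
  reduce S modulo (h_1, h_2, k_3, k_4):
  remainder 2*x_1*x_2*x_3 - 2*x_3**3 - 2*x_1*x_3 + x_2**2 + x_2*x_3 + x_3**2 + x_2 ≠ 0; add k_5 = 2*x_1*x_2*x_3 - 2*x_3**3 - 2*x_1*x_3 + x_2**2 + x_2*x_3 + x_3**2 + x_2 to the basis.

S(k_3,k_4): lcm = x_1**2*x_2*x_3**2. S = -x_1*x_2*x_3**3 + 2*x_1**2*x_2**2 + 2*x_1*x_2*x_3**2 - 2*x_3**4 + x_1*x_2**2 - 2*x_1*x_3**2 + x_3**3 - x_1*x_2.
  reduce S modulo (h_1, h_2, k_3, k_4, k_5):
  remainder -2*x_3**4 + x_1*x_2**2 + x_2**2*x_3 + x_2*x_3**2 + x_3**3 - x_1*x_2 - 2*x_2**2 + x_2*x_3 - x_2 - 2 ≠ 0; add k_6 = -2*x_3**4 + x_1*x_2**2 + x_2**2*x_3 + x_2*x_3**2 + x_3**3 - x_1*x_2 - 2*x_2**2 + x_2*x_3 - x_2 - 2 to the basis.

The other S-polynomials (S(h_2,k_3), S(h_2,k_4), S(h_1,k_5), S(h_2,k_5), S(k_3,k_5), S(k_4,k_5), S(h_1,k_6), S(h_2,k_6), S(k_3,k_6), S(k_4,k_6), S(k_5,k_6)) all reduce to 0 modulo the current basis, so we have a Gröbner basis.
Inter-reduce: drop elements whose leading term is divisible by another's, tail-reduce, and make monic.
Reduced Gröbner basis: {x_3**4 + 2*x_1*x_2**2 + 2*x_2**2*x_3 + 2*x_2*x_3**2 + 2*x_3**3 - 2*x_1*x_2 + x_2**2 + 2*x_2*x_3 - 2*x_2 + 1, x_1**2*x_2 + x_3**3 - 2*x_1*x_2 + x_1*x_3 + 2*x_2**2 + 2*x_2*x_3 - x_3**2 + 2*x_1 + 2*x_2 - x_3, x_1**2*x_3 - 2*x_1*x_2 + x_3 + 2, x_1*x_2*x_3 - x_3**3 - x_1*x_3 - 2*x_2**2 - 2*x_2*x_3 - 2*x_3**2 - 2*x_2, x_1*x_3**2 + 2*x_1*x_2 + x_2 - 1}.

These coincide, so the ideals are equal.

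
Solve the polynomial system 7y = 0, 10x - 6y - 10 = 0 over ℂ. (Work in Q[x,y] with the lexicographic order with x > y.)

{(1, 0)}

Compute a lex Gröbner basis by Buchberger's algorithm.
f_1 = 7y, LT = y.
f_2 = 10x - 6y - 10, LT = x.

The S-polynomials (S(f_1,f_2)) all reduce to 0 modulo the current basis, so we have a Gröbner basis.
Inter-reduce: drop elements whose leading term is divisible by another's, tail-reduce, and make monic.
Reduced Gröbner basis: {x - 1, y}.

A lex Gröbner basis eliminates variables successively. Here y depends only on y, with roots {0}; lifting each root through the earlier basis elements recovers the full solutions.
  y = 0: the earlier basis element becomes x - 1 = 0, giving x = 1 — point (1, 0).
Each listed point satisfies every original equation (direct substitution).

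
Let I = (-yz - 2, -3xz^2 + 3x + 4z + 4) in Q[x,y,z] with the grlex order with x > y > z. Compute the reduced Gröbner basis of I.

f_1 = -yz - 2, LT = yz.
f_2 = -3xz^2 + 3x + 4z + 4, LT = xz^2.

S(f_1,f_2): lcm = xyz^2. S = xy + 2xz + 4/3yz + 4/3y.
  leading term xy: no divisor's leading term divides it; move xy to the remainder.
  leading term xz: no divisor's leading term divides it; move 2xz to the remainder.
  leading term yz: subtract (-4/3)·f_1 from 4/3yz + 4/3y → 4/3y - 8/3
  leading term y: no divisor's leading term divides it; move 4/3y to the remainder.
  leading term 1: no divisor's leading term divides it; move -8/3 to the remainder.
  remainder xy + 2xz + 4/3y - 8/3 ≠ 0; add g_3 = xy + 2xz + 4/3y - 8/3 to the basis.

The other S-polynomials (S(f_1,g_3), S(f_2,g_3)) all reduce to 0 modulo the current basis, so we have a Gröbner basis.

G = {xz^2 - x - 4/3z - 4/3, xy + 2xz + 4/3y - 8/3, yz + 2}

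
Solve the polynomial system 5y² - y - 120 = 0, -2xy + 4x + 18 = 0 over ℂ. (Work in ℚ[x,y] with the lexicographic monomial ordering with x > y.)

{(-45/34, -24/5), (3, 5)}

Compute a lex Gröbner basis by Buchberger's algorithm.
f_1 = 5y² - y - 120, LT = y².
f_2 = -2xy + 4x + 18, LT = xy.

S(f_1,f_2): lcm = xy². S = 9/5xy - 24x + 9y.
  leading term xy: subtract (-9/10)·f_2 from 9/5xy - 24x + 9y → -102/5x + 9y + 81/5
  leading term x: no divisor's leading term divides it; move -102/5x to the remainder.
  leading term y: no divisor's leading term divides it; move 9y to the remainder.
  leading term 1: no divisor's leading term divides it; move 81/5 to the remainder.
  remainder -102/5x + 9y + 81/5 ≠ 0; add h_3 = -102/5x + 9y + 81/5 to the basis.

The other S-polynomials (S(f_1,h_3), S(f_2,h_3)) all reduce to 0 modulo the current basis, so we have a Gröbner basis.
Inter-reduce: drop elements whose leading term is divisible by another's, tail-reduce, and make monic.
Reduced Gröbner basis: {x - 15/34y - 27/34, y² - ⅕y - 24}.

The lex basis is triangular: the last element involves only y. Solving y² - ⅕y - 24 = 0 gives y ∈ {-24/5, 5}; substituting each value into the earlier elements determines the remaining variables.
  y = -24/5: the earlier basis element becomes x + 45/34 = 0, giving x = -45/34 — point (-45/34, -24/5).
  y = 5: the earlier basis element becomes x - 3 = 0, giving x = 3 — point (3, 5).
Each listed point satisfies every original equation (direct substitution).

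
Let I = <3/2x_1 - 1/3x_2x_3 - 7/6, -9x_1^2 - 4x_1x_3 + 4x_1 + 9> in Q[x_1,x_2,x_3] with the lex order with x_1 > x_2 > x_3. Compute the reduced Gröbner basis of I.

G = {x_1 - 2/9x_2x_3 - 7/9, x_2^2x_3^2 + 2x_2x_3^2 + 5x_2x_3 + 7x_3 - 15}

f_1 = 3/2x_1 - 1/3x_2x_3 - 7/6, LT = x_1.
f_2 = -9x_1^2 - 4x_1x_3 + 4x_1 + 9, LT = x_1^2.

S(f_1,f_2): lcm = x_1^2. S = -2/9x_1x_2x_3 - 4/9x_1x_3 - 1/3x_1 + 1.
  leading term x_1x_2x_3: subtract (-4/27x_2x_3)·f_1 from -2/9x_1x_2x_3 - 4/9x_1x_3 - 1/3x_1 + 1 → -4/9x_1x_3 - 1/3x_1 - 4/81x_2^2x_3^2 - 14/81x_2x_3 + 1
  leading term x_1x_3: subtract (-8/27x_3)·f_1 from -4/9x_1x_3 - 1/3x_1 - 4/81x_2^2x_3^2 - 14/81x_2x_3 + 1 → -1/3x_1 - 4/81x_2^2x_3^2 - 8/81x_2x_3^2 - 14/81x_2x_3 - 28/81x_3 + 1
  leading term x_1: subtract (-2/9)·f_1 from -1/3x_1 - 4/81x_2^2x_3^2 - 8/81x_2x_3^2 - 14/81x_2x_3 - 28/81x_3 + 1 → -4/81x_2^2x_3^2 - 8/81x_2x_3^2 - 20/81x_2x_3 - 28/81x_3 + 20/27
  leading term x_2^2x_3^2: no divisor's leading term divides it; move -4/81x_2^2x_3^2 to the remainder.
  leading term x_2x_3^2: no divisor's leading term divides it; move -8/81x_2x_3^2 to the remainder.
  leading term x_2x_3: no divisor's leading term divides it; move -20/81x_2x_3 to the remainder.
  leading term x_3: no divisor's leading term divides it; move -28/81x_3 to the remainder.
  leading term 1: no divisor's leading term divides it; move 20/27 to the remainder.
  remainder -4/81x_2^2x_3^2 - 8/81x_2x_3^2 - 20/81x_2x_3 - 28/81x_3 + 20/27 ≠ 0; add g_3 = -4/81x_2^2x_3^2 - 8/81x_2x_3^2 - 20/81x_2x_3 - 28/81x_3 + 20/27 to the basis.

The other S-polynomials (S(f_1,g_3), S(f_2,g_3)) all reduce to 0 modulo the current basis, so we have a Gröbner basis.
Inter-reduce: drop elements whose leading term is divisible by another's, tail-reduce, and make monic.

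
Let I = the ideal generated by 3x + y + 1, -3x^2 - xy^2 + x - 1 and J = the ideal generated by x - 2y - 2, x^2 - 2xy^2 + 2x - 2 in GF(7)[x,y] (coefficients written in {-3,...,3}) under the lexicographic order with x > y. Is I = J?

Yes, the ideals are equal.

Since reduced Gröbner bases are canonical representatives of ideals under a given ordering, it suffices to compute and compare them.
Buchberger on the first generating set:
f_1 = 3x + y + 1, LT = x.
f_2 = -3x^2 - xy^2 + x - 1, LT = x^2.

S(f_1,f_2): lcm = x^2. S = 2xy^2 - 2xy + 3x + 2.
  leading term xy^2: subtract (3y^2)·f_1 from 2xy^2 - 2xy + 3x + 2 → -2xy + 3x - 3y^3 - 3y^2 + 2
  leading term xy: subtract (-3y)·f_1 from -2xy + 3x - 3y^3 - 3y^2 + 2 → 3x - 3y^3 + 3y + 2
  leading term x: subtract (1)·f_1 from 3x - 3y^3 + 3y + 2 → -3y^3 + 2y + 1
  leading term y^3: no divisor's leading term divides it; move -3y^3 to the remainder.
  leading term y: no divisor's leading term divides it; move 2y to the remainder.
  leading term 1: no divisor's leading term divides it; move 1 to the remainder.
  remainder -3y^3 + 2y + 1 ≠ 0; add g_3 = -3y^3 + 2y + 1 to the basis.

The other S-polynomials (S(f_1,g_3), S(f_2,g_3)) all reduce to 0 modulo the current basis, so we have a Gröbner basis.
Inter-reduce: drop elements whose leading term is divisible by another's, tail-reduce, and make monic.
Reduced Gröbner basis: {x - 2y - 2, y^3 - 3y + 2}.

Buchberger on the second generating set:
h_1 = x - 2y - 2, LT = x.
h_2 = x^2 - 2xy^2 + 2x - 2, LT = x^2.

S(h_1,h_2): lcm = x^2. S = 2xy^2 - 2xy + 3x + 2.
  leading term xy^2: subtract (2y^2)·h_1 from 2xy^2 - 2xy + 3x + 2 → -2xy + 3x - 3y^3 - 3y^2 + 2
  leading term xy: subtract (-2y)·h_1 from -2xy + 3x - 3y^3 - 3y^2 + 2 → 3x - 3y^3 + 3y + 2
  leading term x: subtract (3)·h_1 from 3x - 3y^3 + 3y + 2 → -3y^3 + 2y + 1
  leading term y^3: no divisor's leading term divides it; move -3y^3 to the remainder.
  leading term y: no divisor's leading term divides it; move 2y to the remainder.
  leading term 1: no divisor's leading term divides it; move 1 to the remainder.
  remainder -3y^3 + 2y + 1 ≠ 0; add k_3 = -3y^3 + 2y + 1 to the basis.

The other S-polynomials (S(h_1,k_3), S(h_2,k_3)) all reduce to 0 modulo the current basis, so we have a Gröbner basis.
Inter-reduce: drop elements whose leading term is divisible by another's, tail-reduce, and make monic.
Reduced Gröbner basis: {x - 2y - 2, y^3 - 3y + 2}.

Same reduced basis, so the two generating sets span the same ideal.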